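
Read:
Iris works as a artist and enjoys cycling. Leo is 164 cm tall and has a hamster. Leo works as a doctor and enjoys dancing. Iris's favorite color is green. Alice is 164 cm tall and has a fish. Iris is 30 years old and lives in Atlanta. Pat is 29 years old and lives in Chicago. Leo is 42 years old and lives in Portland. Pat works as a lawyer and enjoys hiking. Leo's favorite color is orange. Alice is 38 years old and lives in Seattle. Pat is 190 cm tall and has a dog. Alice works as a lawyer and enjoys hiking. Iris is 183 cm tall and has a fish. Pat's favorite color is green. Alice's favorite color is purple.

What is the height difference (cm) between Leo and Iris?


|164 - 183| = 19

19


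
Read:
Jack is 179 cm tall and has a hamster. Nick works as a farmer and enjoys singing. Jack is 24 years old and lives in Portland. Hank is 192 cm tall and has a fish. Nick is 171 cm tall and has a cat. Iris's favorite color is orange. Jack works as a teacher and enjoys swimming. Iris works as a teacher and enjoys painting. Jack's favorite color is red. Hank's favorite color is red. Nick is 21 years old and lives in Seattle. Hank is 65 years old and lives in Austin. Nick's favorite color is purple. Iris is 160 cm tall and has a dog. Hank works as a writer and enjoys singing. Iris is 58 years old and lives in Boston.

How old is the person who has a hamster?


Person with hamster is Jack, age 24

24


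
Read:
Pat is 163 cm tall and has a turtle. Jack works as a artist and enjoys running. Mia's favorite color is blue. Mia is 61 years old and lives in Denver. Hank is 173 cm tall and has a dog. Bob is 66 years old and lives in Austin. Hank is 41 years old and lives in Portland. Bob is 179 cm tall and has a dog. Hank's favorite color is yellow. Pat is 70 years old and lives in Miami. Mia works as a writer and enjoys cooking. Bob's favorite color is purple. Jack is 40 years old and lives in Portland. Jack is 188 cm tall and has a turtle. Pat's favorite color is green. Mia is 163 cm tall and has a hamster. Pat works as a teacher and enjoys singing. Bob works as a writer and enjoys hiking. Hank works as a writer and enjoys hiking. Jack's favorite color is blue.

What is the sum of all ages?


70+41+61+66+40 = 278

278


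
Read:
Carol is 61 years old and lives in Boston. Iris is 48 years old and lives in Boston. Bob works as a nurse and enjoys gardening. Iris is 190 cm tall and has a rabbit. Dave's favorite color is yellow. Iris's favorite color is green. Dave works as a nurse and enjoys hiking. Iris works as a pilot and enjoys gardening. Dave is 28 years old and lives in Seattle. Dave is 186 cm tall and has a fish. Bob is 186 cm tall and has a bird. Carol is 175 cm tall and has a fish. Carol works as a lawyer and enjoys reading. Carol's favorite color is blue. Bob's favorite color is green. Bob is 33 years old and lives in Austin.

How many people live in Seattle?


Count in Seattle: 1

1


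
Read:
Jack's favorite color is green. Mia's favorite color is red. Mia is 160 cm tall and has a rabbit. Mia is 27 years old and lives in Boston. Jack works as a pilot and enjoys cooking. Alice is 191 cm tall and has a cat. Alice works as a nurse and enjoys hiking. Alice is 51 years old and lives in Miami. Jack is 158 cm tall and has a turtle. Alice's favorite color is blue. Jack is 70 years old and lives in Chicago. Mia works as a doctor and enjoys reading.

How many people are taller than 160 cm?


Taller than 160: 1

1


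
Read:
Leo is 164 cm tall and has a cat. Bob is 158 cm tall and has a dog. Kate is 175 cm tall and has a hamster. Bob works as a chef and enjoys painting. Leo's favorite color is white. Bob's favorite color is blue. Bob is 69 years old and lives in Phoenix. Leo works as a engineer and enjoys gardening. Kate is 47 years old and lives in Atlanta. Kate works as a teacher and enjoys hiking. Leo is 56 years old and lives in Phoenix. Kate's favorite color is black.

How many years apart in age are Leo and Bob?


56 vs 69, diff = 13

13


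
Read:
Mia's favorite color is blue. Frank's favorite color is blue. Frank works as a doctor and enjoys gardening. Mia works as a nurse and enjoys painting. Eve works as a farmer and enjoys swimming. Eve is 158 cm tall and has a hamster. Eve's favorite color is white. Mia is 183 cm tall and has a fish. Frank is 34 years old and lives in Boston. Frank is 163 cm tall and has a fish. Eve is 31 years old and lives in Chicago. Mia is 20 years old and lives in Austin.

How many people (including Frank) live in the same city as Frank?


Frank lives in Boston. Count = 1

1


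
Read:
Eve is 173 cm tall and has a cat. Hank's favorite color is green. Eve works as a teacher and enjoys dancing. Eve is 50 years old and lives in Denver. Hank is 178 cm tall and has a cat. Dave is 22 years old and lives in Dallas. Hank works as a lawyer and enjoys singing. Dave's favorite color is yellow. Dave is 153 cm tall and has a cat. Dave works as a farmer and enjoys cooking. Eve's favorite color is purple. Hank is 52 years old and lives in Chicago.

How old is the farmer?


The farmer is Dave, age 22

22


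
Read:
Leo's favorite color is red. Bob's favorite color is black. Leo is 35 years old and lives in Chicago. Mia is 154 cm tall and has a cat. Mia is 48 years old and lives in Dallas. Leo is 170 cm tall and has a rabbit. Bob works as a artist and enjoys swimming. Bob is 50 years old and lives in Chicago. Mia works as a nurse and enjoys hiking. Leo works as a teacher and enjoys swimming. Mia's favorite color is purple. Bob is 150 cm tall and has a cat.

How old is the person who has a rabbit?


Person with rabbit is Leo, age 35

35


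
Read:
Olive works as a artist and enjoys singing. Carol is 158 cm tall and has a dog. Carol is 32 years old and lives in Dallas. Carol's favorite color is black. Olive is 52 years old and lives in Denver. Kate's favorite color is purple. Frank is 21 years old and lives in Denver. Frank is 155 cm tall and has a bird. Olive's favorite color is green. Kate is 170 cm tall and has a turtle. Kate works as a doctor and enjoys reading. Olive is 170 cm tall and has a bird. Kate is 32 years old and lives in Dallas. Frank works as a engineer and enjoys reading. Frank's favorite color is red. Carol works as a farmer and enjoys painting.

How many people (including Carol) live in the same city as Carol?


Carol lives in Dallas. Count = 2

2


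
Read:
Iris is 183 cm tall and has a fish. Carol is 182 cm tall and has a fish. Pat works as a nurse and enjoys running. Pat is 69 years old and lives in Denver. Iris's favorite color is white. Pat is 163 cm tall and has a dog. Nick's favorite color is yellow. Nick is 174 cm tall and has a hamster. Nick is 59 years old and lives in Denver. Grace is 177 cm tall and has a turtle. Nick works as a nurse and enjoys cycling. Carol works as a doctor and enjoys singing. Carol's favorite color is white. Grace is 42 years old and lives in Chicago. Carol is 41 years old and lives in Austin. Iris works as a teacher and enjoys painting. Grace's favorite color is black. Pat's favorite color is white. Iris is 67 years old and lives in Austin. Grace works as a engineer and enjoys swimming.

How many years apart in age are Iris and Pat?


67 vs 69, diff = 2

2


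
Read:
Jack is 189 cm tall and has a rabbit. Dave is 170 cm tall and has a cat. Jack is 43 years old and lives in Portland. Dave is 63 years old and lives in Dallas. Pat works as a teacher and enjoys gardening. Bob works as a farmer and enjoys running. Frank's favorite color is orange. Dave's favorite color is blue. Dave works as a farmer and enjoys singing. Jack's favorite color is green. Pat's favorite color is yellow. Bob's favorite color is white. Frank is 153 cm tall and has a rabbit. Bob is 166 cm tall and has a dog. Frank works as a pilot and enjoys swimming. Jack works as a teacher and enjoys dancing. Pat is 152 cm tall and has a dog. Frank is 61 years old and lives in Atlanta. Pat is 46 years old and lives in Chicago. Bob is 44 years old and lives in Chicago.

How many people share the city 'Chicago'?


Count: 2

2


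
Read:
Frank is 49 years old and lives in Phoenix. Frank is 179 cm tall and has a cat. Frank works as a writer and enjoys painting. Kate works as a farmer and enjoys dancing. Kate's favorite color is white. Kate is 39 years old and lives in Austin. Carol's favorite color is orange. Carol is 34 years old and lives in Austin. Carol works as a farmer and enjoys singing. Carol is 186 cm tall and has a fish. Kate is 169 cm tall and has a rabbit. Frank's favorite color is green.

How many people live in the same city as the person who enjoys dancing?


Person with hobby dancing is Kate, city Austin. Count = 2

2


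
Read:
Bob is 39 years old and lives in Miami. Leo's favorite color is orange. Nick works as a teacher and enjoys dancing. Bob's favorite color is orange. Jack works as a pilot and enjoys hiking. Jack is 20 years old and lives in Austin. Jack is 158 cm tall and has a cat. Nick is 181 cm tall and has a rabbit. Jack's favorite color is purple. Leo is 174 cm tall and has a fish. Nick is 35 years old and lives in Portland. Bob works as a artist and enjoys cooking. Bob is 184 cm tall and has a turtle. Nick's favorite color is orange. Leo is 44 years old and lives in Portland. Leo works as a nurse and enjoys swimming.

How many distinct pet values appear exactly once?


Unique pet values: 4

4


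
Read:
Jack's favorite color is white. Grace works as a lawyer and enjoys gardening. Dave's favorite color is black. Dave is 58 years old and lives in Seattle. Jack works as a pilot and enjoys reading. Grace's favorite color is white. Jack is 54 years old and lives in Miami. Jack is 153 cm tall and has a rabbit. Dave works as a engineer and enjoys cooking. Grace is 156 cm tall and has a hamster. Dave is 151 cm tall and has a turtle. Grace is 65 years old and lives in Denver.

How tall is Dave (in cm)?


Dave is 151 cm tall

151


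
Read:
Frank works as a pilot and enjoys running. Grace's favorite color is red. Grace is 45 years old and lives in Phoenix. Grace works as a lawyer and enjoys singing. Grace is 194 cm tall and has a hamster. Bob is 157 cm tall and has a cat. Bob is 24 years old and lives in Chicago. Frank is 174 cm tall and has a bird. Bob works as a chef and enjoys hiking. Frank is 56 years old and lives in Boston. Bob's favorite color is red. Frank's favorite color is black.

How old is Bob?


Bob is 24 years old

24


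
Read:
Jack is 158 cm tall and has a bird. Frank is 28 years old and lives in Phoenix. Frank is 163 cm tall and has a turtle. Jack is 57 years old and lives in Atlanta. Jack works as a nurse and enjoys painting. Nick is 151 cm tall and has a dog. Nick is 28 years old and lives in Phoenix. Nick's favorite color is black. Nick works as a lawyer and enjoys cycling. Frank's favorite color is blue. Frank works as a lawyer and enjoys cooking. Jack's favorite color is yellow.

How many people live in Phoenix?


Count in Phoenix: 2

2


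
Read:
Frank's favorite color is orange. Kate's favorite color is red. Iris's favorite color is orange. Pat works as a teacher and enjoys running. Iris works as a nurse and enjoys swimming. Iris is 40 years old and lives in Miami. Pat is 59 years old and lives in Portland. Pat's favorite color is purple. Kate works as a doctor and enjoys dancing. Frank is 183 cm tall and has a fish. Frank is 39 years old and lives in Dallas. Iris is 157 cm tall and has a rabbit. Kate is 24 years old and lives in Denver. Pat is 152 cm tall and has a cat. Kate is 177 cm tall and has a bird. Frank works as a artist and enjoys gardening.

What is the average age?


Sum=162, n=4, avg=40.5

40.5


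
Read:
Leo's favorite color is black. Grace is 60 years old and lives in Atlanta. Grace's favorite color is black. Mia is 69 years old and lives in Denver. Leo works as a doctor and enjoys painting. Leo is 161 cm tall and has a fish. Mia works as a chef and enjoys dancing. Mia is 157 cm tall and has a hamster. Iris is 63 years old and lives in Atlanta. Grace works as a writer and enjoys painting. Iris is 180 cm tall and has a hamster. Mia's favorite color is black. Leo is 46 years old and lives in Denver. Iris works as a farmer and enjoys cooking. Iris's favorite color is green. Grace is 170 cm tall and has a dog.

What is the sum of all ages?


63+46+60+69 = 238

238


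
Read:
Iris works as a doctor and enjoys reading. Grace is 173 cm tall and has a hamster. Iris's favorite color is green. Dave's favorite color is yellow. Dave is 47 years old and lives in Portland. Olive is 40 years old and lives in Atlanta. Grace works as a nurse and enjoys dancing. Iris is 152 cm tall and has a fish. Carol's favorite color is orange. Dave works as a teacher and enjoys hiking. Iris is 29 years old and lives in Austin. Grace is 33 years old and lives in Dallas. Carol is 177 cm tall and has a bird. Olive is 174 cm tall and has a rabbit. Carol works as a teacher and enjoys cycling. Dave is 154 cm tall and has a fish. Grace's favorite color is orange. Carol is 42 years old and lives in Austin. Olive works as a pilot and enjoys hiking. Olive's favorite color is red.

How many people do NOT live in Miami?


Not in Miami: 5

5


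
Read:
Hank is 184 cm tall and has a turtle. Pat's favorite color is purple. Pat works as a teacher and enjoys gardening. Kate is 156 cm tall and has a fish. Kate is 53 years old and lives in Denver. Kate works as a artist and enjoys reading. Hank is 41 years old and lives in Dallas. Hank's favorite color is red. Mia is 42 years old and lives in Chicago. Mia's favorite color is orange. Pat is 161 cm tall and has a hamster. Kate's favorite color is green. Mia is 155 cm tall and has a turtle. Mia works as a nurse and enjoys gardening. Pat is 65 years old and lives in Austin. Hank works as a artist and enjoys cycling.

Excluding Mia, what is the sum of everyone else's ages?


Sum (excluding Mia): 159

159


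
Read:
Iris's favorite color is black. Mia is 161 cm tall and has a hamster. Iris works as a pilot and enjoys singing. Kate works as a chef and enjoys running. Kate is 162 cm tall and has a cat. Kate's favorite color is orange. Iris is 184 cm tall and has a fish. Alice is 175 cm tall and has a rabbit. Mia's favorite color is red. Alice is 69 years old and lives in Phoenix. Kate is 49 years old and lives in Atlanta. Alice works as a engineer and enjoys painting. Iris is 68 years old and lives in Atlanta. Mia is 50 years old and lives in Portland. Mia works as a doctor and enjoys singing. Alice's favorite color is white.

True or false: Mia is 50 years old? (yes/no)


Mia is actually 50. yes

yes


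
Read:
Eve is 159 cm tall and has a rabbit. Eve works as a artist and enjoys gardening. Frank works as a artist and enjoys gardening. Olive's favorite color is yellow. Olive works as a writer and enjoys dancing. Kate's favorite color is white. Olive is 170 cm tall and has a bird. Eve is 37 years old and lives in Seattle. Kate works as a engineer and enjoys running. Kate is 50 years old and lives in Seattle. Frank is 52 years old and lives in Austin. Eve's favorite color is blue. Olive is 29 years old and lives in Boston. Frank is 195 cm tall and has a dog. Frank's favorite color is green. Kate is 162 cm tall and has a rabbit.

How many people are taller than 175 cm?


Taller than 175: 1

1


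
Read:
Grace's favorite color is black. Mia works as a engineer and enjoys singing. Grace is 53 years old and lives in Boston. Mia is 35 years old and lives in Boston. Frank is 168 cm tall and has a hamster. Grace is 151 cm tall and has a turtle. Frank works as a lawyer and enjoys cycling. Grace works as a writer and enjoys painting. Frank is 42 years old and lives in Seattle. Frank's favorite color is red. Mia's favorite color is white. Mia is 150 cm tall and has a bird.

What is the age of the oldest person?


Oldest: Grace at 53

53


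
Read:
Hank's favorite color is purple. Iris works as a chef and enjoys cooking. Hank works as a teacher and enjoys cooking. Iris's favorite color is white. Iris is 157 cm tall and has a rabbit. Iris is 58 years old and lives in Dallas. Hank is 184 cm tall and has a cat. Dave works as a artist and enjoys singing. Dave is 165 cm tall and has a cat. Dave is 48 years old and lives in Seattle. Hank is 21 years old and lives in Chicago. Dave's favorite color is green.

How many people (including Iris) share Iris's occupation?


Iris is a chef. Count = 1

1


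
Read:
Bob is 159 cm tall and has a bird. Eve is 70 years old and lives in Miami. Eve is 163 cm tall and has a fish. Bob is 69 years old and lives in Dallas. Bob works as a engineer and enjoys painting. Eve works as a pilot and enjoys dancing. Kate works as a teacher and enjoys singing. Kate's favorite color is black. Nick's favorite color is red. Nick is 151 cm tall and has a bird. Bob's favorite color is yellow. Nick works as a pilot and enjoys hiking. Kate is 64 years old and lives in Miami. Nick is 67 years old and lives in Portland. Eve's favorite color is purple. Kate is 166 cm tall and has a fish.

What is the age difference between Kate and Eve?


|64 - 70| = 6

6


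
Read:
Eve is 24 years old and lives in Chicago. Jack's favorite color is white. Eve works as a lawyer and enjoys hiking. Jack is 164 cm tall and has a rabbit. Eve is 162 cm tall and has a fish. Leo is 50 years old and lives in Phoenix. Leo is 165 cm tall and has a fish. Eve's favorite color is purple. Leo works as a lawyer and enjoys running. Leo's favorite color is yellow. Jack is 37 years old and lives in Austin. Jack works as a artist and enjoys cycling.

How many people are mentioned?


People: Leo, Eve, Jack. Count = 3

3


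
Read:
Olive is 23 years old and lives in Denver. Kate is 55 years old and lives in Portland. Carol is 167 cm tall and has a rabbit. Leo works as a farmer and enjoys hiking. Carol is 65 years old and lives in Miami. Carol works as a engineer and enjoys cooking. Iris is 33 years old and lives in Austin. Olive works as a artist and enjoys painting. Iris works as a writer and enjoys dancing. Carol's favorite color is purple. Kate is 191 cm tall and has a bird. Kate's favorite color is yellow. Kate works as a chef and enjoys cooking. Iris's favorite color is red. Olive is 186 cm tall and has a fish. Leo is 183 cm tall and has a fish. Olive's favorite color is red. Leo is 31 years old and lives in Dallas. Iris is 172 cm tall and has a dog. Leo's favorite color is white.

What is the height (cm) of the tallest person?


Tallest: Kate at 191 cm

191


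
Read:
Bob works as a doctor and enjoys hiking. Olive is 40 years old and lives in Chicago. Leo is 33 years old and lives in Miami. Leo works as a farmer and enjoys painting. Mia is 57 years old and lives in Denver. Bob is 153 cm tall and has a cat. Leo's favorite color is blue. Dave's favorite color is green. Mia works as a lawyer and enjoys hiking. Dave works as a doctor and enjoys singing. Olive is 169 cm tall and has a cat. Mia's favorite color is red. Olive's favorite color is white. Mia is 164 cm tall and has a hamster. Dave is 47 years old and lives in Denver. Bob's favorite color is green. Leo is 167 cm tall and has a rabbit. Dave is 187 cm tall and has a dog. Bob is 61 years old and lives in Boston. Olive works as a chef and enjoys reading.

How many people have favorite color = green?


Count: 2

2


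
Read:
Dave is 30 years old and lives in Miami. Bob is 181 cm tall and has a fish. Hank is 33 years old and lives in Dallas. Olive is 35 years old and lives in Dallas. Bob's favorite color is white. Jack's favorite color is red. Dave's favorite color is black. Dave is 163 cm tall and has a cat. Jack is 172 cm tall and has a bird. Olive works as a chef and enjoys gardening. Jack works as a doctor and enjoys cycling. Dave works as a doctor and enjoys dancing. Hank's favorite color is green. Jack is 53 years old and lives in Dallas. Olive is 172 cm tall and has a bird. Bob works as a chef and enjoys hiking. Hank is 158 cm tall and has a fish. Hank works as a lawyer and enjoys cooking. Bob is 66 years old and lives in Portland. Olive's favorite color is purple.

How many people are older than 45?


Filter: 2

2


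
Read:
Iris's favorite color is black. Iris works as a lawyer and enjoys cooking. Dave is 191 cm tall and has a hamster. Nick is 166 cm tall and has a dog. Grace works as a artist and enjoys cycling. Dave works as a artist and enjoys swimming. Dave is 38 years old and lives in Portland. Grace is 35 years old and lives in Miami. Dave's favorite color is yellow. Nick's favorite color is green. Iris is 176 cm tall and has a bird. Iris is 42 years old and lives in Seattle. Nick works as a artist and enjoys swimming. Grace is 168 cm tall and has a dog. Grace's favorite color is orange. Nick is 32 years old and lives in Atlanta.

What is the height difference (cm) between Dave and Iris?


|191 - 176| = 15

15


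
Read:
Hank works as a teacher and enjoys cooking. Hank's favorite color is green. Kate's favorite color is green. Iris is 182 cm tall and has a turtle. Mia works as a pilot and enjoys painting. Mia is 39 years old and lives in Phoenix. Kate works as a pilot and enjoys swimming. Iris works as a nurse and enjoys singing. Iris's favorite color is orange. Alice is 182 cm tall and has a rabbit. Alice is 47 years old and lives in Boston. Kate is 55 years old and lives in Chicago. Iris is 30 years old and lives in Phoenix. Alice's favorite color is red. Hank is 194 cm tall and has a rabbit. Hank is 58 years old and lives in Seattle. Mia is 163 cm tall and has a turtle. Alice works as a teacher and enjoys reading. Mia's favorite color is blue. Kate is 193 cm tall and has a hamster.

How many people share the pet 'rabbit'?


Count: 2

2


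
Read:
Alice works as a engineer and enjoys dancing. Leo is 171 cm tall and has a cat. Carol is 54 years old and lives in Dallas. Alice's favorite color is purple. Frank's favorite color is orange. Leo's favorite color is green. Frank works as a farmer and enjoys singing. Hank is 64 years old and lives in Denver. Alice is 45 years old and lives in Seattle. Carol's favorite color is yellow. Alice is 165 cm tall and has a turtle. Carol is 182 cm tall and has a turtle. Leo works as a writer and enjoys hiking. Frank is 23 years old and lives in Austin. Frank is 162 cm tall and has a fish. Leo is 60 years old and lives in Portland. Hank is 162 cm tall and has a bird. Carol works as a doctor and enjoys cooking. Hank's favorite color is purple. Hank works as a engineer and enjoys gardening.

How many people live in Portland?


Count in Portland: 1

1


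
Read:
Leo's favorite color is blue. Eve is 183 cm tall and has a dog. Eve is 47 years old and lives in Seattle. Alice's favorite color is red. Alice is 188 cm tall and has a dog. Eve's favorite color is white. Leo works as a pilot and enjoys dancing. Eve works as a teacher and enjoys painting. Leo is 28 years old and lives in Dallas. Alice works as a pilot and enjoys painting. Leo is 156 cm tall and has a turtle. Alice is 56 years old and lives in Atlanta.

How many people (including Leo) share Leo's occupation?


Leo is a pilot. Count = 2

2


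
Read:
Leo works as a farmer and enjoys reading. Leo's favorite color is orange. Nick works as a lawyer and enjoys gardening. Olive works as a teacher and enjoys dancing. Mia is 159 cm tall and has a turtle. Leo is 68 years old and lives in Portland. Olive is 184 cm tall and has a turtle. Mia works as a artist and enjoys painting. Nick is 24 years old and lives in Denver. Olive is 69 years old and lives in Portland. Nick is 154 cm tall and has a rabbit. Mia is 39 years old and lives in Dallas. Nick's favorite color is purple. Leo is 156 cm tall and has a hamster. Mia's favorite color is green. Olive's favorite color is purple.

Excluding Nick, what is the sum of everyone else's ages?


Sum (excluding Nick): 176

176


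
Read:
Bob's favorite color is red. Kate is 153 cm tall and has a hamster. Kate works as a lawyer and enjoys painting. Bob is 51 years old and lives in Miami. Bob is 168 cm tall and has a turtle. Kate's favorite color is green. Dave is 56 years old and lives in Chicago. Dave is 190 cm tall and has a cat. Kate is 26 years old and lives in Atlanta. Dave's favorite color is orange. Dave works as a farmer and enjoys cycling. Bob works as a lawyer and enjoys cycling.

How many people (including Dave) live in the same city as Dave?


Dave lives in Chicago. Count = 1

1


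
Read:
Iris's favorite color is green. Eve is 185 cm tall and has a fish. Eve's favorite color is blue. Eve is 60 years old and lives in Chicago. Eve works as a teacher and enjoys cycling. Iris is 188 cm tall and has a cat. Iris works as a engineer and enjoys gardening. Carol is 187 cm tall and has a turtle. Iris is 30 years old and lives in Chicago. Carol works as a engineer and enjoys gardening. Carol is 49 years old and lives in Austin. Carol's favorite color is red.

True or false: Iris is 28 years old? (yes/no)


Iris is actually 30. no

no


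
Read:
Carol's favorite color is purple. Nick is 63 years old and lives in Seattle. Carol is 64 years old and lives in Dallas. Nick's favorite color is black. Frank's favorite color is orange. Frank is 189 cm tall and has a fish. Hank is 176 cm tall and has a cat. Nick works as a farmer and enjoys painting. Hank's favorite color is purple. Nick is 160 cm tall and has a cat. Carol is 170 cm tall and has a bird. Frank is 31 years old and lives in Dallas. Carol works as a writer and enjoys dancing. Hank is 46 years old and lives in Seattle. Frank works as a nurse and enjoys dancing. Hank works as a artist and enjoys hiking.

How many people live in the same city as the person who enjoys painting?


Person with hobby painting is Nick, city Seattle. Count = 2

2


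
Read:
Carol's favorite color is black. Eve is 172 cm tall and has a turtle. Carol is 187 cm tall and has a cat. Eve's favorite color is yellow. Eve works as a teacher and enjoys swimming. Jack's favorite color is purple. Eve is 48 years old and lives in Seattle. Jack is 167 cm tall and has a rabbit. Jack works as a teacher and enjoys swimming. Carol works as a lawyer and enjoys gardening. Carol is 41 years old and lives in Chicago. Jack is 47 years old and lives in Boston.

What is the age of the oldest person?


Oldest: Eve at 48

48


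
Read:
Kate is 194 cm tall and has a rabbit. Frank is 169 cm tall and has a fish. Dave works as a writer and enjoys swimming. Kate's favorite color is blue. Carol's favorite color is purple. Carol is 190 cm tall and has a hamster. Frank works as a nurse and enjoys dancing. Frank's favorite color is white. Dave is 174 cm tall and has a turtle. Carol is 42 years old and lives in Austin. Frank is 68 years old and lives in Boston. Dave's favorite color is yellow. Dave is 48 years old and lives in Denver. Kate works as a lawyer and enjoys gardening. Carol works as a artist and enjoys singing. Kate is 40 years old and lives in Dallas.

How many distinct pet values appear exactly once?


Unique pet values: 4

4


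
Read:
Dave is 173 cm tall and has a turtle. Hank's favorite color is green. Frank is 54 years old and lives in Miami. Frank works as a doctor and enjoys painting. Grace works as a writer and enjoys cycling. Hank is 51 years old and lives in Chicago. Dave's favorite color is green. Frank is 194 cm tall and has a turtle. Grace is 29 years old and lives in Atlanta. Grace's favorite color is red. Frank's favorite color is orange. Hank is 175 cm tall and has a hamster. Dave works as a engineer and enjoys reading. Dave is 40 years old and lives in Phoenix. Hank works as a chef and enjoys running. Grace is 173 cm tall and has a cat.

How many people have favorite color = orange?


Count: 1

1


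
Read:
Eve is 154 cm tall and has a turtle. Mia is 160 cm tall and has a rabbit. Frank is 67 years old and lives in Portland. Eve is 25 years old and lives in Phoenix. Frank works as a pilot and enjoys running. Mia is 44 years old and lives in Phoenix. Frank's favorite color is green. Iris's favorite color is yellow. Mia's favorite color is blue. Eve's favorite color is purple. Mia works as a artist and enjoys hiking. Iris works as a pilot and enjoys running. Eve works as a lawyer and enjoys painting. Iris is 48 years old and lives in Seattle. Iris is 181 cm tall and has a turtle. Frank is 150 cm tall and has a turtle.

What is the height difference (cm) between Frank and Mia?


|150 - 160| = 10

10


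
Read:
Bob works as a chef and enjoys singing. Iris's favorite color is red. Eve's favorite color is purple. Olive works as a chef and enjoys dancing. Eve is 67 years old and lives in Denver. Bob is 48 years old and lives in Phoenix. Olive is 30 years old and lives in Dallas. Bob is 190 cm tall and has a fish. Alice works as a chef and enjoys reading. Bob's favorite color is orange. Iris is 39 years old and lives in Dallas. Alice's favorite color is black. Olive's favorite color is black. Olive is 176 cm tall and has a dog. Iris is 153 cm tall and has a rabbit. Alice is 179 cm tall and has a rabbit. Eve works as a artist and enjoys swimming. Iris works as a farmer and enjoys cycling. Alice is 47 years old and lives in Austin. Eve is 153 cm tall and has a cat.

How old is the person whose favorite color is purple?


Person with favorite color=purple is Eve, age 67

67


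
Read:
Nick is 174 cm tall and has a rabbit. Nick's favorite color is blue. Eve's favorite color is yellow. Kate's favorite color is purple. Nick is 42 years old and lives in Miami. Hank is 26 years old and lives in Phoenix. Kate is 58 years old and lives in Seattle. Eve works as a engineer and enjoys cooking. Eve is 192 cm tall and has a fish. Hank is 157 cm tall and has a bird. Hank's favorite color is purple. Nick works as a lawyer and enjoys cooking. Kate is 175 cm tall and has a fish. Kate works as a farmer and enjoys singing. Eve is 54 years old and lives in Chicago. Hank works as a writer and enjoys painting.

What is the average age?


Sum=180, n=4, avg=45

45


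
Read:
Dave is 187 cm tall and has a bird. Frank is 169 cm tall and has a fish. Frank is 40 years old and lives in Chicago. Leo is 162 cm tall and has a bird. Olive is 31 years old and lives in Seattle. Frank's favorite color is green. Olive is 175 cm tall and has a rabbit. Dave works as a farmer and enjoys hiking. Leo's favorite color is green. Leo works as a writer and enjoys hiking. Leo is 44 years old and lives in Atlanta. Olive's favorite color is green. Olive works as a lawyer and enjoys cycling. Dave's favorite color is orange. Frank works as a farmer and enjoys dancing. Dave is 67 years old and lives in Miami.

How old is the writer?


The writer is Leo, age 44

44


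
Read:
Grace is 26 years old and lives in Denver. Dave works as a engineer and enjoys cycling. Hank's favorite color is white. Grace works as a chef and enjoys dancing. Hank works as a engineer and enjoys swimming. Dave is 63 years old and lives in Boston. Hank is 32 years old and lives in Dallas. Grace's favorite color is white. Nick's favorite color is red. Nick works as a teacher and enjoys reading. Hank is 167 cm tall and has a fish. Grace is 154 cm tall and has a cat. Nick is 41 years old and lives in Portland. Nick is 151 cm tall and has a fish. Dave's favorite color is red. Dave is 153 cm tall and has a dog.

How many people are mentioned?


People: Nick, Grace, Hank, Dave. Count = 4

4


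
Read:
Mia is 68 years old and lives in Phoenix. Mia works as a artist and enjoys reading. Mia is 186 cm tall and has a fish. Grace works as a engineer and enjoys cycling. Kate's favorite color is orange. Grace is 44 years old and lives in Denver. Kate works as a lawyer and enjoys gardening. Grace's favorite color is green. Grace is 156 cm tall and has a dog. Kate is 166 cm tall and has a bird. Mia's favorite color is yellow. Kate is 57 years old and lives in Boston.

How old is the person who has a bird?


Person with bird is Kate, age 57

57


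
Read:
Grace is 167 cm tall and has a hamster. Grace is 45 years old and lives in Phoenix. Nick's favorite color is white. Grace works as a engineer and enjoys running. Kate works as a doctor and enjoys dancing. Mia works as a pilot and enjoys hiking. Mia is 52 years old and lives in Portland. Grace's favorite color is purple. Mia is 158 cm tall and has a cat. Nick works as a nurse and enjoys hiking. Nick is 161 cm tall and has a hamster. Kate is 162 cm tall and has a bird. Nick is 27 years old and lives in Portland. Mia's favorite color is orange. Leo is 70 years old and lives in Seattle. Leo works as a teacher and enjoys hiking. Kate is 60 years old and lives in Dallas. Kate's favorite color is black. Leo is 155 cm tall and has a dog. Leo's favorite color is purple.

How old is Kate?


Kate is 60 years old

60


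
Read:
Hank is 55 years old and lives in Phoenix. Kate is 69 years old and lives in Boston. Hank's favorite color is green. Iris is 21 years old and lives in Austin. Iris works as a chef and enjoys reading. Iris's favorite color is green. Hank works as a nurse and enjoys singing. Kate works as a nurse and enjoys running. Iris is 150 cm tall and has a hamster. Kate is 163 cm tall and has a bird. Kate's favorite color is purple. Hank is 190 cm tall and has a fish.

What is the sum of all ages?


21+55+69 = 145

145


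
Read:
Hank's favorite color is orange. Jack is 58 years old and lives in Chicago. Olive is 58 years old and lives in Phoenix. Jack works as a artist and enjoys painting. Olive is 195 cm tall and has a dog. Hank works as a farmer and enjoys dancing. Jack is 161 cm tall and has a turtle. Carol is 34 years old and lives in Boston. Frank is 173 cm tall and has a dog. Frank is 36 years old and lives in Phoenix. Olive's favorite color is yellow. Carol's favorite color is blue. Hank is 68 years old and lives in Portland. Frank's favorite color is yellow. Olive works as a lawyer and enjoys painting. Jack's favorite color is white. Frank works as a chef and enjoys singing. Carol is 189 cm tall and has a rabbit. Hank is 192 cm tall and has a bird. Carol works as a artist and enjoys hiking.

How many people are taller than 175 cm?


Taller than 175: 3

3


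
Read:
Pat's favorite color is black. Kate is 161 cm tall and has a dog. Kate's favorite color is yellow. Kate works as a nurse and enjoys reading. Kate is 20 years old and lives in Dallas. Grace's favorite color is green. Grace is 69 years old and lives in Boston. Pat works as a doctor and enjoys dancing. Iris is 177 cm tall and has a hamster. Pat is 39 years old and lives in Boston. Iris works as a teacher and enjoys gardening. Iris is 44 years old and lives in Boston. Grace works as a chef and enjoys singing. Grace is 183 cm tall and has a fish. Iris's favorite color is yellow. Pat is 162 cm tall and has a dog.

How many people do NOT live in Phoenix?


Not in Phoenix: 4

4


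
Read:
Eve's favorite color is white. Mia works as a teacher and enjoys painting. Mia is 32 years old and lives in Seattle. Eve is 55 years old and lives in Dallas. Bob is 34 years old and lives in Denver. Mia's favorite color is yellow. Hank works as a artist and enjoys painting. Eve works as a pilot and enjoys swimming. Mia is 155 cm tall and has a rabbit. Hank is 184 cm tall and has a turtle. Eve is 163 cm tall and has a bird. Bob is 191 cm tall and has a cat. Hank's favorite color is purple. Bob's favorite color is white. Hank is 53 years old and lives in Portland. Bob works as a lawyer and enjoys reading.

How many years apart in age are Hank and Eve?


53 vs 55, diff = 2

2


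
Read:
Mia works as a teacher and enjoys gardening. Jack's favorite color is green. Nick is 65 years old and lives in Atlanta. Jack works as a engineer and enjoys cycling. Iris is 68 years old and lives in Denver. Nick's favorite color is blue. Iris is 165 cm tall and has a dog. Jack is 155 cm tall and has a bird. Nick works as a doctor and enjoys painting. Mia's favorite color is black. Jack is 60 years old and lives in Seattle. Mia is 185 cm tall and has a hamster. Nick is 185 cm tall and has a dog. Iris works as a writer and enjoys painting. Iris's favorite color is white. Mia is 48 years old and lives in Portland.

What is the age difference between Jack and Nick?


|60 - 65| = 5

5


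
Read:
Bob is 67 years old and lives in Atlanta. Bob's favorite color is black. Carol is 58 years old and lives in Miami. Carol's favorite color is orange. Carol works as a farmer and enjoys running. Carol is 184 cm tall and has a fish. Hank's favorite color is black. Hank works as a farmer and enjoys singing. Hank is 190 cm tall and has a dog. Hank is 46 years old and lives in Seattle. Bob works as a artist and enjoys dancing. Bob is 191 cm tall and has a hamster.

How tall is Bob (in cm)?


Bob is 191 cm tall

191


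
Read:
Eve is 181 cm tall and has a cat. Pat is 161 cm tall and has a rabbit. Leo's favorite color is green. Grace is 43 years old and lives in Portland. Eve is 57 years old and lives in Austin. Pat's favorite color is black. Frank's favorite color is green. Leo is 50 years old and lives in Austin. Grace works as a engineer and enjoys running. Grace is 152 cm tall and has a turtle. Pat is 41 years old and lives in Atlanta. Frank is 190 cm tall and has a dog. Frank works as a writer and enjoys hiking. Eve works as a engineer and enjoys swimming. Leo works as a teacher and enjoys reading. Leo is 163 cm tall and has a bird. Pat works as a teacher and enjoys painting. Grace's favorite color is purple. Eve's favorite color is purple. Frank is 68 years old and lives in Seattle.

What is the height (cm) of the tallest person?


Tallest: Frank at 190 cm

190


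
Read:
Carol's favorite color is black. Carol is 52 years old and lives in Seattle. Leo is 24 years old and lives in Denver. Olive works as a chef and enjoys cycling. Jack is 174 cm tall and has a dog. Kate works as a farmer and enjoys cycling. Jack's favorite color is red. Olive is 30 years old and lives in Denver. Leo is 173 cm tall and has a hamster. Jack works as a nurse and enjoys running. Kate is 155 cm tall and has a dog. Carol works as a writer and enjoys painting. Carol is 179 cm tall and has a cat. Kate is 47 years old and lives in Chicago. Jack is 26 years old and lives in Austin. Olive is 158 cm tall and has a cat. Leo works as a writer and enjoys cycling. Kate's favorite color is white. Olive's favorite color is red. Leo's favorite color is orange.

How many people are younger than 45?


Filter: 3

3


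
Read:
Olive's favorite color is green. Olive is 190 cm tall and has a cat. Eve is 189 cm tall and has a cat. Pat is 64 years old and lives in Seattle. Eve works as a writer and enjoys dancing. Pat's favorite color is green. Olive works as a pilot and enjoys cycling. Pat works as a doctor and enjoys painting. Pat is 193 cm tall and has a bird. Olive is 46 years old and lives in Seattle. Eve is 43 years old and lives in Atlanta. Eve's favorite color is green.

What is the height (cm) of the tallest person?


Tallest: Pat at 193 cm

193


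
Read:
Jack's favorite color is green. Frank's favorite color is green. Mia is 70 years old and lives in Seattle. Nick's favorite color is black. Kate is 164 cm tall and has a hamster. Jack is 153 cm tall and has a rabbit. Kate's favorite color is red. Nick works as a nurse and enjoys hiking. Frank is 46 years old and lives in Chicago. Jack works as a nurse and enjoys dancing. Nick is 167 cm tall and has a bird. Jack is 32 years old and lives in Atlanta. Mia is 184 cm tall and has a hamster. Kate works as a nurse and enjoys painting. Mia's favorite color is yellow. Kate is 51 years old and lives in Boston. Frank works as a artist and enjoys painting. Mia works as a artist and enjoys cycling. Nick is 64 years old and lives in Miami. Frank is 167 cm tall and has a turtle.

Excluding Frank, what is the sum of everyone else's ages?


Sum (excluding Frank): 217

217


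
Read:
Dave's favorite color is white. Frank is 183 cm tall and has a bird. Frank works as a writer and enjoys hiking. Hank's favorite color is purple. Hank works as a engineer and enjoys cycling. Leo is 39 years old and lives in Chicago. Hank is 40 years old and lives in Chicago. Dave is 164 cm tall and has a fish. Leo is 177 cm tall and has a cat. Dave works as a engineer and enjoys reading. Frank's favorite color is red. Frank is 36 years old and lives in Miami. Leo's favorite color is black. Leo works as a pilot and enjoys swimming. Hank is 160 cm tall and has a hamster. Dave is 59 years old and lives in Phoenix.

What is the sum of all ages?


40+39+36+59 = 174

174
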